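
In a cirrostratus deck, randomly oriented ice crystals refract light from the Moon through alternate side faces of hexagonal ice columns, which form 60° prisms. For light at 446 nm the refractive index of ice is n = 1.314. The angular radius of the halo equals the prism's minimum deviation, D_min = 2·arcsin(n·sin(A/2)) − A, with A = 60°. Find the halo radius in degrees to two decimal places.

22.14°

n·sin(A/2) = 1.314 × sin 30° = 1.314 × 0.5000 = 0.6570.
D_min = 2·arcsin(0.6570) − 60° = 2 × 41.071° − 60° = 22.143°.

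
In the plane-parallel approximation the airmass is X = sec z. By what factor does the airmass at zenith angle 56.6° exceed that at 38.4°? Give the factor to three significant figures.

1.42

X(56.6°)/X(38.4°) = sec 56.6° / sec 38.4° = cos 38.4° / cos 56.6° = 0.7837/0.5505 = 1.4237.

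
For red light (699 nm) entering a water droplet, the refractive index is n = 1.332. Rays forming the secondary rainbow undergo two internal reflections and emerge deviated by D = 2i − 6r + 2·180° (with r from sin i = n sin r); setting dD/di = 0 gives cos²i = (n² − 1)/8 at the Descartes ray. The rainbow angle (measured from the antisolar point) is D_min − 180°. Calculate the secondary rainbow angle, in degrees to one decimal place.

cos²i = (1.77422 − 1)/8 = 0.09678; i = arccos(0.31109) = 71.875°.
sin r = sin 71.875°/1.332 = 0.71350; r = 45.520°.
D_min = 2·71.875° − 6·45.520° + 360° = 230.628°.
Rainbow angle = D_min − 180° = 50.628°.

50.6°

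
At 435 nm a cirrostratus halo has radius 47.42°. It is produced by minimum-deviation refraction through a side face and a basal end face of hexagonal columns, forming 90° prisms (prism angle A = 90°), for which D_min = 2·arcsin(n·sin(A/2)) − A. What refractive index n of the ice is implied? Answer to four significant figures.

1.318

Rearranging: n = sin((D_min + A)/2) / sin(A/2).
(D_min + A)/2 = (47.42° + 90°)/2 = 68.710°.
n = sin 68.710° / sin 45° = 0.9318 / 0.7071 = 1.3177.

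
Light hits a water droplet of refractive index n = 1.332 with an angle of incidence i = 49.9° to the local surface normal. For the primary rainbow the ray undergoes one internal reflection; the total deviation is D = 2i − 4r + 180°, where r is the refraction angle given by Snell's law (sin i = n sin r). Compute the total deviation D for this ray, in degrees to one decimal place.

sin r = sin 49.9° / 1.332 = 0.7649/1.332 = 0.5743; r = 35.05°.
D = 2·49.9° − 4·35.05° + 180° = 99.80° − 140.19° + 180° = 139.61°.

139.6°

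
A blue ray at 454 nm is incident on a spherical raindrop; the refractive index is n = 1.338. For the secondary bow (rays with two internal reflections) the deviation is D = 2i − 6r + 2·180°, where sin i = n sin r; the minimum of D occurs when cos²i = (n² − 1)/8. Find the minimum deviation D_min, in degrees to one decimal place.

cos²i = (1.79024 − 1)/8 = 0.09878; i = arccos(0.31429) = 71.682°.
sin r = sin 71.682°/1.338 = 0.70951; r = 45.195°.
D_min = 2·71.682° − 6·45.195° + 360° = 232.193°.

232.2°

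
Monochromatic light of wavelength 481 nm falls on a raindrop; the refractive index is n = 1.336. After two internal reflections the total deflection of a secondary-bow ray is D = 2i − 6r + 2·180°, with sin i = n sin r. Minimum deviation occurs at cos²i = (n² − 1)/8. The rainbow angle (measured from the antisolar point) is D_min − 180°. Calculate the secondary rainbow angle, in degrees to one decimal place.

cos²i = (1.78490 − 1)/8 = 0.09811; i = arccos(0.31323) = 71.746°.
sin r = sin 71.746°/1.336 = 0.71084; r = 45.303°.
D_min = 2·71.746° − 6·45.303° + 360° = 231.674°.
Rainbow angle = D_min − 180° = 51.674°.

51.7°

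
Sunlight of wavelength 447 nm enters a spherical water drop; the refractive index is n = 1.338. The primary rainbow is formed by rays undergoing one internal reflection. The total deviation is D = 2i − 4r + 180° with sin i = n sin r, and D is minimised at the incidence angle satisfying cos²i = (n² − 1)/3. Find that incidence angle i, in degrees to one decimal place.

59.1°

cos²i = (1.338² − 1)/3 = (1.79024 − 1)/3 = 0.26341.
cos i = 0.51324, so i = 59.120°.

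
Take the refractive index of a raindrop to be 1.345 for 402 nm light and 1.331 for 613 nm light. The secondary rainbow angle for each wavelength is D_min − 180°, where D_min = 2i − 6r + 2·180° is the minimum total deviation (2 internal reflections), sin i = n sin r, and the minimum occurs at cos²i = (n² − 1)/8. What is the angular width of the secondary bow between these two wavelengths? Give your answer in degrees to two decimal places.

3.62°

At 402 nm (n = 1.345): cos²i = 0.10113 → i = 71.458°, r = 44.821°, D_min = 233.987°, rainbow angle = 53.987°.
At 613 nm (n = 1.331): cos²i = 0.09645 → i = 71.907°, r = 45.575°, D_min = 230.365°, rainbow angle = 50.365°.
Angular width = |53.987° − 50.365°| = 3.622°.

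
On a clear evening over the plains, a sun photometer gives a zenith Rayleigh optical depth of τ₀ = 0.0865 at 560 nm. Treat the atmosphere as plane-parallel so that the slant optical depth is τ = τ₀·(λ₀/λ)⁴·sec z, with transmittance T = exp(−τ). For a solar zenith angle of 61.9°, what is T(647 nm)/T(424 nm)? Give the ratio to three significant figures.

Airmass: sec 61.9° = 2.1231.
τ(647 nm) = 0.0865 × (560/647)⁴ × 2.1231 = 0.0865 × 0.5612 × 2.1231 = 0.1031.
τ(424 nm) = 0.0865 × (560/424)⁴ × 2.1231 = 0.0865 × 3.0429 × 2.1231 = 0.5588.
T(647)/T(424) = exp(τ_B − τ_A) = exp(0.4558) = 1.5774.

1.58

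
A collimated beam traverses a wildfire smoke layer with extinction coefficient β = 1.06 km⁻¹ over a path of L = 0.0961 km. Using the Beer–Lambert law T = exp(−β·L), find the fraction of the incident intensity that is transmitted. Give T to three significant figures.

0.903

τ = β·L = 1.06 × 0.0961 = 0.1019.
T = exp(−0.1019) = 0.9032.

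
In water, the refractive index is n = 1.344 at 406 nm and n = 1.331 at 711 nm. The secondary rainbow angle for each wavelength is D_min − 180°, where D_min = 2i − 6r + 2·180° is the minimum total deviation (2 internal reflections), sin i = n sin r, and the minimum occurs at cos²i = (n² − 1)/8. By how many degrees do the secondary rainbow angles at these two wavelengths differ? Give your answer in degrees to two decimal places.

3.37°

At 406 nm (n = 1.344): cos²i = 0.10079 → i = 71.490°, r = 44.874°, D_min = 233.733°, rainbow angle = 53.733°.
At 711 nm (n = 1.331): cos²i = 0.09645 → i = 71.907°, r = 45.575°, D_min = 230.365°, rainbow angle = 50.365°.
Angular width = |53.733° − 50.365°| = 3.368°.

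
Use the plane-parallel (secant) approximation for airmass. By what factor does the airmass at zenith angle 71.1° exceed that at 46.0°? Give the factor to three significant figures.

2.14

X(71.1°)/X(46.0°) = sec 71.1° / sec 46.0° = cos 46.0° / cos 71.1° = 0.6947/0.3239 = 2.1446.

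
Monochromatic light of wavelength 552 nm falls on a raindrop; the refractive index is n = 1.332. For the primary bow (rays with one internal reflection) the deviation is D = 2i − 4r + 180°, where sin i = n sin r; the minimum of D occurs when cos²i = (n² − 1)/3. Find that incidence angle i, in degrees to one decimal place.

cos²i = (1.332² − 1)/3 = (1.77422 − 1)/3 = 0.25807.
cos i = 0.50801, so i = 59.469°.

59.5°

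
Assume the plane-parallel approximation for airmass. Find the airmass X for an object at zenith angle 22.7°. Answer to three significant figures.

1.08

X = sec z = 1/cos 22.7° = 1/0.9225 = 1.0840.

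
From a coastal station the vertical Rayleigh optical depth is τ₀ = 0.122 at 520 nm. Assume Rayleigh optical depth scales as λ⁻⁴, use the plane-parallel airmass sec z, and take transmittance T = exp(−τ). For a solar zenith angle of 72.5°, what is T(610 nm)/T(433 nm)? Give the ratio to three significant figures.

Airmass: sec 72.5° = 3.3255.
τ(610 nm) = 0.122 × (520/610)⁴ × 3.3255 = 0.122 × 0.5281 × 3.3255 = 0.2142.
τ(433 nm) = 0.122 × (520/433)⁴ × 3.3255 = 0.122 × 2.0800 × 3.3255 = 0.8439.
T(610)/T(433) = exp(τ_B − τ_A) = exp(0.6296) = 1.8769.

1.88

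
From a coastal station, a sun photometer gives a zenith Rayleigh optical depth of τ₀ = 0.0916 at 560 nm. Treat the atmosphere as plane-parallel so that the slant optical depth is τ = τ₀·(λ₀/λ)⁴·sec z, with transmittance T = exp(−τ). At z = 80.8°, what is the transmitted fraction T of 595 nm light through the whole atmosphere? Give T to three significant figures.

0.638

sec 80.8° = 6.2546.
τ = 0.0916 × (560/595)⁴ × 6.2546 = 0.0916 × 0.7847 × 6.2546 = 0.4496.
T = exp(−0.4496) = 0.6379.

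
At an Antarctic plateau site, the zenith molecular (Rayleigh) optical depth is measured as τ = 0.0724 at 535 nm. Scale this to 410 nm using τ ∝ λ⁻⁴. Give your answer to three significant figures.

τ(410 nm) = τ(535 nm) × (535/410)⁴ = 0.0724 × (1.3049)⁴ = 0.0724 × 2.8992 = 0.2099.

0.210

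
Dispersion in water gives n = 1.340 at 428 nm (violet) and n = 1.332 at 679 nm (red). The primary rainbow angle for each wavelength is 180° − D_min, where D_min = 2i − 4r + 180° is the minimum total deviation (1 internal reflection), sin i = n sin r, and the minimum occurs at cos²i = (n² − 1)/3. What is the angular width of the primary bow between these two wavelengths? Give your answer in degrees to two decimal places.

At 428 nm (n = 1.340): cos²i = 0.26520 → i = 59.004°, r = 39.770°, D_min = 138.929°, rainbow angle = 41.071°.
At 679 nm (n = 1.332): cos²i = 0.25807 → i = 59.469°, r = 40.290°, D_min = 137.776°, rainbow angle = 42.224°.
Angular width = |41.071° − 42.224°| = 1.153°.

1.15°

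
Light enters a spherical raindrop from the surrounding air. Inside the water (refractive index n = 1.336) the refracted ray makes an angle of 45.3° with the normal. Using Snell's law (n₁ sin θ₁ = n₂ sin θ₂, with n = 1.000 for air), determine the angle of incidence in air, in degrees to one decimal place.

Snell: sin θ_i = n · sin θ_r = 1.336 × sin 45.3° = 1.336 × 0.7108 = 0.9496.
θ_i = arcsin(0.9496) = 71.74°.

71.7°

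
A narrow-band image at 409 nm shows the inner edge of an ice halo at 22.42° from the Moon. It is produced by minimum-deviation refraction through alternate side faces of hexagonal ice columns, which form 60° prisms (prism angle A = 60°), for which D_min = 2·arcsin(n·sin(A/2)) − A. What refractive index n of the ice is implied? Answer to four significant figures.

Rearranging: n = sin((D_min + A)/2) / sin(A/2).
(D_min + A)/2 = (22.42° + 60°)/2 = 41.210°.
n = sin 41.210° / sin 30° = 0.6588 / 0.5000 = 1.3176.

1.318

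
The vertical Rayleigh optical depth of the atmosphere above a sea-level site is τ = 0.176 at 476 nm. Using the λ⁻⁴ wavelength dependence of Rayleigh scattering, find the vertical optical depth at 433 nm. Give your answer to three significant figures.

τ(433 nm) = τ(476 nm) × (476/433)⁴ = 0.176 × (1.0993)⁴ = 0.176 × 1.4604 = 0.2570.

0.257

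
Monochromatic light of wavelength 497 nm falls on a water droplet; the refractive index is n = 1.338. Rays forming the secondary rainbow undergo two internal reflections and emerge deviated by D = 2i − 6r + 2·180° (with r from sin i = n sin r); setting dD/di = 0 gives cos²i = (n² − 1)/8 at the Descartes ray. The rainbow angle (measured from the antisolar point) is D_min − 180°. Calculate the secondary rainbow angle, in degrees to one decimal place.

cos²i = (1.79024 − 1)/8 = 0.09878; i = arccos(0.31429) = 71.682°.
sin r = sin 71.682°/1.338 = 0.70951; r = 45.195°.
D_min = 2·71.682° − 6·45.195° + 360° = 232.193°.
Rainbow angle = D_min − 180° = 52.193°.

52.2°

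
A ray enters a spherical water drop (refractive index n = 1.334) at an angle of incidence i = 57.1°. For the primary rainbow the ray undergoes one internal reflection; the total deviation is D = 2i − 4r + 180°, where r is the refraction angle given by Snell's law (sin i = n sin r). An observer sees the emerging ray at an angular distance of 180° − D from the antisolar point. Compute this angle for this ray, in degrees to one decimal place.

41.8°

sin r = sin 57.1° / 1.334 = 0.8396/1.334 = 0.6294; r = 39.01°.
D = 2·57.1° − 4·39.01° + 180° = 114.20° − 156.02° + 180° = 138.18°.
Angle from antisolar point = 180° − D = 41.82°.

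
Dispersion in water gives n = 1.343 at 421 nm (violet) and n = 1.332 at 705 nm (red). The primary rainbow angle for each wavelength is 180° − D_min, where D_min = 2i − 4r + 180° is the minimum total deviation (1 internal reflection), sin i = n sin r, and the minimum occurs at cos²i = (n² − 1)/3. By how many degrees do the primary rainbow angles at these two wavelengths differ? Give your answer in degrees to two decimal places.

1.58°

At 421 nm (n = 1.343): cos²i = 0.26788 → i = 58.830°, r = 39.577°, D_min = 139.354°, rainbow angle = 40.646°.
At 705 nm (n = 1.332): cos²i = 0.25807 → i = 59.469°, r = 40.290°, D_min = 137.776°, rainbow angle = 42.224°.
Angular width = |40.646° − 42.224°| = 1.578°.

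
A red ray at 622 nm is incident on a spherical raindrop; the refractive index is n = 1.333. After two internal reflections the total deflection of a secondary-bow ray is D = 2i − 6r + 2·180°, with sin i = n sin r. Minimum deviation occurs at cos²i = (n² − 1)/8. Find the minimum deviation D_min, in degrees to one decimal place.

cos²i = (1.77689 − 1)/8 = 0.09711; i = arccos(0.31163) = 71.843°.
sin r = sin 71.843°/1.333 = 0.71283; r = 45.466°.
D_min = 2·71.843° − 6·45.466° + 360° = 230.891°.

230.9°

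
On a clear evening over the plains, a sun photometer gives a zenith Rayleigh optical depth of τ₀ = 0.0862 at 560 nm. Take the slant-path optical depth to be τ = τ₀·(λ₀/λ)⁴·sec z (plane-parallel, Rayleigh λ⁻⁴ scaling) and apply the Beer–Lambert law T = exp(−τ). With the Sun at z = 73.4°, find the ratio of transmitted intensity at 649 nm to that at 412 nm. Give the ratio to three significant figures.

Airmass: sec 73.4° = 3.5003.
τ(649 nm) = 0.0862 × (560/649)⁴ × 3.5003 = 0.0862 × 0.5543 × 3.5003 = 0.1673.
τ(412 nm) = 0.0862 × (560/412)⁴ × 3.5003 = 0.0862 × 3.4132 × 3.5003 = 1.0299.
T(649)/T(412) = exp(τ_B − τ_A) = exp(0.8626) = 2.3693.

2.37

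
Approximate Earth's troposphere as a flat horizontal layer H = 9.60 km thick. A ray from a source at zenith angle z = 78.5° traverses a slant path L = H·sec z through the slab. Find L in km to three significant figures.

sec z = 1/cos 78.5° = 5.0159.
L = 9.60 × 5.0159 = 48.152 km.

48.2 km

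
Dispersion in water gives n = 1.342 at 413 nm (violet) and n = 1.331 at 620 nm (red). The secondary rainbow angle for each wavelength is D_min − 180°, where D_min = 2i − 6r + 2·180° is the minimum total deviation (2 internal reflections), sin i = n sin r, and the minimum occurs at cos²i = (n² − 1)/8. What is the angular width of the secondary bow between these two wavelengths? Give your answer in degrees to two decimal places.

At 413 nm (n = 1.342): cos²i = 0.10012 → i = 71.554°, r = 44.981°, D_min = 233.222°, rainbow angle = 53.222°.
At 620 nm (n = 1.331): cos²i = 0.09645 → i = 71.907°, r = 45.575°, D_min = 230.365°, rainbow angle = 50.365°.
Angular width = |53.222° − 50.365°| = 2.857°.

2.86°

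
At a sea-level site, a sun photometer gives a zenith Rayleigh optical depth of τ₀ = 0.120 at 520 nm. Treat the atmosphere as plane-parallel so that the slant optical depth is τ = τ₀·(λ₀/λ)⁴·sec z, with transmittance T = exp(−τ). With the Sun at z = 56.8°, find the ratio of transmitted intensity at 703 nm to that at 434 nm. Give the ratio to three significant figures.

1.47

Airmass: sec 56.8° = 1.8263.
τ(703 nm) = 0.120 × (520/703)⁴ × 1.8263 = 0.120 × 0.2994 × 1.8263 = 0.0656.
τ(434 nm) = 0.120 × (520/434)⁴ × 1.8263 = 0.120 × 2.0609 × 1.8263 = 0.4516.
T(703)/T(434) = exp(τ_B − τ_A) = exp(0.3860) = 1.4711.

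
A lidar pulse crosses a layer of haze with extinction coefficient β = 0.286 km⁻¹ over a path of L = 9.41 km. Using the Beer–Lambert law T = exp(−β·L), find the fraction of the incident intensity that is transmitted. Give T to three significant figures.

τ = β·L = 0.286 × 9.41 = 2.6913.
T = exp(−2.6913) = 0.0678.

0.0678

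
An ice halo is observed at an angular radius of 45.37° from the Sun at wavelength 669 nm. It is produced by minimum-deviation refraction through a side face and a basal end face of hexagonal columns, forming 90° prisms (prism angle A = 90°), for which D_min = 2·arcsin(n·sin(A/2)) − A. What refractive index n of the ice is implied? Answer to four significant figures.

1.308

Rearranging: n = sin((D_min + A)/2) / sin(A/2).
(D_min + A)/2 = (45.37° + 90°)/2 = 67.685°.
n = sin 67.685° / sin 45° = 0.9251 / 0.7071 = 1.3083.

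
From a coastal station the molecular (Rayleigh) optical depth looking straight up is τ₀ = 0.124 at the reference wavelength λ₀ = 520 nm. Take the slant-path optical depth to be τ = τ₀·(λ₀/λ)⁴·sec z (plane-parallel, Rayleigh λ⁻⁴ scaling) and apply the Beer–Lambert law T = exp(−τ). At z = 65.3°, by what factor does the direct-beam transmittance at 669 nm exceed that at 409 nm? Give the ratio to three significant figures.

1.95

Airmass: sec 65.3° = 2.3931.
τ(669 nm) = 0.124 × (520/669)⁴ × 2.3931 = 0.124 × 0.3650 × 2.3931 = 0.1083.
τ(409 nm) = 0.124 × (520/409)⁴ × 2.3931 = 0.124 × 2.6129 × 2.3931 = 0.7754.
T(669)/T(409) = exp(τ_B − τ_A) = exp(0.6670) = 1.9485.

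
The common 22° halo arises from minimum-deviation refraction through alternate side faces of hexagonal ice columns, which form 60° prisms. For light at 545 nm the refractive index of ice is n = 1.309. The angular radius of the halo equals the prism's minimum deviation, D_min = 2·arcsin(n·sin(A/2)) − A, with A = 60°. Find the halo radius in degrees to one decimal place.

21.8°

n·sin(A/2) = 1.309 × sin 30° = 1.309 × 0.5000 = 0.6545.
D_min = 2·arcsin(0.6545) − 60° = 2 × 40.882° − 60° = 21.763°.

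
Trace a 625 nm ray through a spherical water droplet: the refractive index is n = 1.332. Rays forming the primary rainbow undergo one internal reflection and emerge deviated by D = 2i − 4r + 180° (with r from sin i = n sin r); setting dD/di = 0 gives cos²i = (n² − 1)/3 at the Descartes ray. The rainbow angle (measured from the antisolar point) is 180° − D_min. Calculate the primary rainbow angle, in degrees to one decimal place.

42.2°

cos²i = (1.77422 − 1)/3 = 0.25807; i = arccos(0.50801) = 59.469°.
sin r = sin 59.469°/1.332 = 0.64666; r = 40.290°.
D_min = 2·59.469° − 4·40.290° + 180° = 137.776°.
Rainbow angle = 180° − D_min = 42.224°.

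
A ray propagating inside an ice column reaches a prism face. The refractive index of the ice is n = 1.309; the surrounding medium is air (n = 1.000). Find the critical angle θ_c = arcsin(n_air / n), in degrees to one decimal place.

49.8°

sin θ_c = n_air / n = 1.000 / 1.309 = 0.7639.
θ_c = arcsin(0.7639) = 49.81°.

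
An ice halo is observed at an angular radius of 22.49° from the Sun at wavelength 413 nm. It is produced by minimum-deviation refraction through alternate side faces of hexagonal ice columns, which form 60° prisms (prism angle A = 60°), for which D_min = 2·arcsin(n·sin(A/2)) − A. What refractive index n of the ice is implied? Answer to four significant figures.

1.319

Rearranging: n = sin((D_min + A)/2) / sin(A/2).
(D_min + A)/2 = (22.49° + 60°)/2 = 41.245°.
n = sin 41.245° / sin 30° = 0.6593 / 0.5000 = 1.3186.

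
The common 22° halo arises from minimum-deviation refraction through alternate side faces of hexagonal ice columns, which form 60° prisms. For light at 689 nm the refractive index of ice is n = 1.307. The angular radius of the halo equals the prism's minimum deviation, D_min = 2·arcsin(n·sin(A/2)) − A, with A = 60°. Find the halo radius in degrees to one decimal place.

21.6°

n·sin(A/2) = 1.307 × sin 30° = 1.307 × 0.5000 = 0.6535.
D_min = 2·arcsin(0.6535) − 60° = 2 × 40.806° − 60° = 21.612°.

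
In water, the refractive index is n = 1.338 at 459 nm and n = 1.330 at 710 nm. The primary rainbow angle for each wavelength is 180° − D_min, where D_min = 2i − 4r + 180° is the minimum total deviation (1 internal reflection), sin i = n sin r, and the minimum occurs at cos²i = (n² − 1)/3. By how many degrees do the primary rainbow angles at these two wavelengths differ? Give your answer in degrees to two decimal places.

At 459 nm (n = 1.338): cos²i = 0.26341 → i = 59.120°, r = 39.899°, D_min = 138.643°, rainbow angle = 41.357°.
At 710 nm (n = 1.330): cos²i = 0.25630 → i = 59.585°, r = 40.422°, D_min = 137.484°, rainbow angle = 42.516°.
Angular width = |41.357° − 42.516°| = 1.160°.

1.16°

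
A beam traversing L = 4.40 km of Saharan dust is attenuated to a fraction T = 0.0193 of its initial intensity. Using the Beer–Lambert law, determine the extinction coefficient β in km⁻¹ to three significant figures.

Beer–Lambert: T = exp(−βL) ⇒ β = −ln(T)/L = −ln(0.0193)/4.40 = 3.9477/4.40 = 0.8972 km⁻¹.

0.897 km⁻¹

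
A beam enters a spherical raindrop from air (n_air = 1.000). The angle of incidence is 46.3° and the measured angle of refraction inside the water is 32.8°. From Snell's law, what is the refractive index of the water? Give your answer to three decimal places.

n = sin θ_i / sin θ_r = sin 46.3° / sin 32.8° = 0.7230 / 0.5417 = 1.3346.

1.335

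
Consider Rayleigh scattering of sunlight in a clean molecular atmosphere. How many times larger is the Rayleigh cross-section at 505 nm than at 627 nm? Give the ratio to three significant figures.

Rayleigh scattering ∝ λ⁻⁴, so the ratio of coefficients is the inverse fourth power of the wavelength ratio.
σ(505)/σ(627) = (627/505)⁴ = (1.2416)⁴ = 2.376.

2.38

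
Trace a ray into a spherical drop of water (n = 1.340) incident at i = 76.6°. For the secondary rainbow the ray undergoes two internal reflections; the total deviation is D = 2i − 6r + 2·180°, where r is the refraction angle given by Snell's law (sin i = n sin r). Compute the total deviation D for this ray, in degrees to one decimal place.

233.9°

sin r = sin 76.6° / 1.340 = 0.9728/1.340 = 0.7260; r = 46.55°.
D = 2·76.6° − 6·46.55° + 2·180° = 153.20° − 279.29° + 360° = 233.91°.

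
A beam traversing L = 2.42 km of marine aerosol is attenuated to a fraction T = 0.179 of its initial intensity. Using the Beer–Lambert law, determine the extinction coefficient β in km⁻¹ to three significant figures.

Beer–Lambert: T = exp(−βL) ⇒ β = −ln(T)/L = −ln(0.179)/2.42 = 1.7204/2.42 = 0.7109 km⁻¹.

0.711 km⁻¹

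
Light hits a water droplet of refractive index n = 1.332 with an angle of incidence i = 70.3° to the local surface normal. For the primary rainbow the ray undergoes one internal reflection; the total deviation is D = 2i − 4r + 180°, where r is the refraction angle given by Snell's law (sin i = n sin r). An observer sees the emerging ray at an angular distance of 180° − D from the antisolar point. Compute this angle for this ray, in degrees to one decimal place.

sin r = sin 70.3° / 1.332 = 0.9415/1.332 = 0.7068; r = 44.98°.
D = 2·70.3° − 4·44.98° + 180° = 140.60° − 179.90° + 180° = 140.70°.
Angle from antisolar point = 180° − D = 39.30°.

39.3°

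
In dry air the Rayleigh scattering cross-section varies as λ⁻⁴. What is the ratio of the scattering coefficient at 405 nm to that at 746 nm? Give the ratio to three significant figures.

Rayleigh scattering ∝ λ⁻⁴, so the ratio of coefficients is the inverse fourth power of the wavelength ratio.
σ(405)/σ(746) = (746/405)⁴ = (1.8420)⁴ = 11.51.

11.5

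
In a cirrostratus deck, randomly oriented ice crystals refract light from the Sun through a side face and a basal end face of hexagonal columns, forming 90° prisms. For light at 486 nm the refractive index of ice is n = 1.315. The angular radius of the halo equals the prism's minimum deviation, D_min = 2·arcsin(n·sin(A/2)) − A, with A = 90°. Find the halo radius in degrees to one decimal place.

46.8°

n·sin(A/2) = 1.315 × sin 45° = 1.315 × 0.7071 = 0.9298.
D_min = 2·arcsin(0.9298) − 90° = 2 × 68.411° − 90° = 46.821°.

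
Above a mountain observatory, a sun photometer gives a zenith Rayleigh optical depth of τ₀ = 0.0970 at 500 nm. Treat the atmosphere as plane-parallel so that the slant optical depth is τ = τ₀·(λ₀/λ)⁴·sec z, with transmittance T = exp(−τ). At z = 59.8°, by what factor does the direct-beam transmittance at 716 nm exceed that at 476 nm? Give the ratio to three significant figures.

Airmass: sec 59.8° = 1.9880.
τ(716 nm) = 0.0970 × (500/716)⁴ × 1.9880 = 0.0970 × 0.2378 × 1.9880 = 0.0459.
τ(476 nm) = 0.0970 × (500/476)⁴ × 1.9880 = 0.0970 × 1.2175 × 1.9880 = 0.2348.
T(716)/T(476) = exp(τ_B − τ_A) = exp(0.1889) = 1.2079.

1.21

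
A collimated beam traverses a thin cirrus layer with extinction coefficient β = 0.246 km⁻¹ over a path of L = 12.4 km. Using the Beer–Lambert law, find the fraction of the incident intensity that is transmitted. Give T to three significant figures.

τ = β·L = 0.246 × 12.4 = 3.0504.
T = exp(−3.0504) = 0.0473.

0.0473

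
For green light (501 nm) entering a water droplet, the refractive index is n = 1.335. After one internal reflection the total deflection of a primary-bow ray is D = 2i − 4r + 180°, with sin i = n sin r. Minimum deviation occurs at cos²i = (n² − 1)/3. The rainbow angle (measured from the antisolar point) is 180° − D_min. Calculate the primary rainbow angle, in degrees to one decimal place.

cos²i = (1.78222 − 1)/3 = 0.26074; i = arccos(0.51063) = 59.294°.
sin r = sin 59.294°/1.335 = 0.64405; r = 40.094°.
D_min = 2·59.294° − 4·40.094° + 180° = 138.212°.
Rainbow angle = 180° − D_min = 41.788°.

41.8°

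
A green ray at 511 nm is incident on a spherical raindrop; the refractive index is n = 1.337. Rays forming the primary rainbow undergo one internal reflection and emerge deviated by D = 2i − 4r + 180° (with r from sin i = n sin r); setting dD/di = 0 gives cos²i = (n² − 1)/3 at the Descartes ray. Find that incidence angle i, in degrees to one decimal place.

59.2°

cos²i = (1.337² − 1)/3 = (1.78757 − 1)/3 = 0.26252.
cos i = 0.51237, so i = 59.178°.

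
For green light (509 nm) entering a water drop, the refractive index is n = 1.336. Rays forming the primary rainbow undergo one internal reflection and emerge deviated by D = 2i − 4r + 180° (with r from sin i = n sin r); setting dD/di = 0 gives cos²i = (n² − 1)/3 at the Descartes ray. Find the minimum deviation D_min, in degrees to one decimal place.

cos²i = (1.78490 − 1)/3 = 0.26163; i = arccos(0.51150) = 59.236°.
sin r = sin 59.236°/1.336 = 0.64318; r = 40.029°.
D_min = 2·59.236° − 4·40.029° + 180° = 138.356°.

138.4°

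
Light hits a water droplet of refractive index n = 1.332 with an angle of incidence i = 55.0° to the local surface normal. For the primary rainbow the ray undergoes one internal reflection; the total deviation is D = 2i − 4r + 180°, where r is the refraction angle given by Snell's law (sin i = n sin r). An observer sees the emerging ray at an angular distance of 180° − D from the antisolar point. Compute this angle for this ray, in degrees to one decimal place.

sin r = sin 55.0° / 1.332 = 0.8192/1.332 = 0.6150; r = 37.95°.
D = 2·55.0° − 4·37.95° + 180° = 110.00° − 151.80° + 180° = 138.20°.
Angle from antisolar point = 180° − D = 41.80°.

41.8°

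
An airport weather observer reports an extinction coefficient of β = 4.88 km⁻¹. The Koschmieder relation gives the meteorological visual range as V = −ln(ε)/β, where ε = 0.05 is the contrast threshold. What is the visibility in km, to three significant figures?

V = −ln(0.05) / 4.88 = 2.996 / 4.88 = 0.6139 km.

0.614 km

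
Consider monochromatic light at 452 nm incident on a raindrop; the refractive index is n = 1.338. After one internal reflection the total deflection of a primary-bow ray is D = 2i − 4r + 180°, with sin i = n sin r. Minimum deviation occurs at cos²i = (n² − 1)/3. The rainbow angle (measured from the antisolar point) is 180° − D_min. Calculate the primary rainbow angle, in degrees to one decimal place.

41.4°

cos²i = (1.79024 − 1)/3 = 0.26341; i = arccos(0.51324) = 59.120°.
sin r = sin 59.120°/1.338 = 0.64144; r = 39.899°.
D_min = 2·59.120° − 4·39.899° + 180° = 138.643°.
Rainbow angle = 180° − D_min = 41.357°.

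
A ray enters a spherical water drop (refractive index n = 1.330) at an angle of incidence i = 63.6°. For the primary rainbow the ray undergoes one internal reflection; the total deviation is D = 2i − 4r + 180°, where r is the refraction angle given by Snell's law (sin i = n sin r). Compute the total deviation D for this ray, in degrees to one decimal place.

137.9°

sin r = sin 63.6° / 1.330 = 0.8957/1.330 = 0.6735; r = 42.34°.
D = 2·63.6° − 4·42.34° + 180° = 127.20° − 169.34° + 180° = 137.86°.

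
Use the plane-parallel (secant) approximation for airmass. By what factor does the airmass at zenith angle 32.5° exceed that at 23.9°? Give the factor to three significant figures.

1.08

X(32.5°)/X(23.9°) = sec 32.5° / sec 23.9° = cos 23.9° / cos 32.5° = 0.9143/0.8434 = 1.0840.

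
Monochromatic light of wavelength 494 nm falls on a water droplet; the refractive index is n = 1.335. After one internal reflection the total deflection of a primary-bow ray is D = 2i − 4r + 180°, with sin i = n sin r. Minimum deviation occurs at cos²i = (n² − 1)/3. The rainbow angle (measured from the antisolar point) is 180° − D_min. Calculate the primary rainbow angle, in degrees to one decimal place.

cos²i = (1.78222 − 1)/3 = 0.26074; i = arccos(0.51063) = 59.294°.
sin r = sin 59.294°/1.335 = 0.64405; r = 40.094°.
D_min = 2·59.294° − 4·40.094° + 180° = 138.212°.
Rainbow angle = 180° − D_min = 41.788°.

41.8°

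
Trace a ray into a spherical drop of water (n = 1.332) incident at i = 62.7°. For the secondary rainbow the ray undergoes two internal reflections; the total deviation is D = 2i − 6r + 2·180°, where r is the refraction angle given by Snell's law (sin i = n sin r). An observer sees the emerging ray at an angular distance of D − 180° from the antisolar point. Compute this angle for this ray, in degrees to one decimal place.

54.3°

sin r = sin 62.7° / 1.332 = 0.8886/1.332 = 0.6671; r = 41.85°.
D = 2·62.7° − 6·41.85° + 2·180° = 125.40° − 251.08° + 360° = 234.32°.
Angle from antisolar point = D − 180° = 54.32°.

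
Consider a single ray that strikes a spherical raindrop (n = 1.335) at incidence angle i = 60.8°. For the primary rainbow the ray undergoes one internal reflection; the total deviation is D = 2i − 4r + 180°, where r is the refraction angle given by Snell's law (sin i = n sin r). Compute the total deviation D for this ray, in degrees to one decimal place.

138.3°

sin r = sin 60.8° / 1.335 = 0.8729/1.335 = 0.6539; r = 40.83°.
D = 2·60.8° − 4·40.83° + 180° = 121.60° − 163.34° + 180° = 138.26°.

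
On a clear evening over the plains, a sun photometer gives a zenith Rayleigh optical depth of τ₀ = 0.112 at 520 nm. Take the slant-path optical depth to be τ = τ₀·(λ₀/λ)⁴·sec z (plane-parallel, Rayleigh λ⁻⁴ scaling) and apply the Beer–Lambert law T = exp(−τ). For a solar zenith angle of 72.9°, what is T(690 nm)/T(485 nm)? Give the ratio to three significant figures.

1.46

Airmass: sec 72.9° = 3.4009.
τ(690 nm) = 0.112 × (520/690)⁴ × 3.4009 = 0.112 × 0.3226 × 3.4009 = 0.1229.
τ(485 nm) = 0.112 × (520/485)⁴ × 3.4009 = 0.112 × 1.3214 × 3.4009 = 0.5033.
T(690)/T(485) = exp(τ_B − τ_A) = exp(0.3805) = 1.4630.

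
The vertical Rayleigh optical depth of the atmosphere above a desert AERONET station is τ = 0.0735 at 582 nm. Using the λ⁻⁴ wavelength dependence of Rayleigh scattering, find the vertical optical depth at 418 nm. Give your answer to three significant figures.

0.276

τ(418 nm) = τ(582 nm) × (582/418)⁴ = 0.0735 × (1.3923)⁴ = 0.0735 × 3.7583 = 0.2762.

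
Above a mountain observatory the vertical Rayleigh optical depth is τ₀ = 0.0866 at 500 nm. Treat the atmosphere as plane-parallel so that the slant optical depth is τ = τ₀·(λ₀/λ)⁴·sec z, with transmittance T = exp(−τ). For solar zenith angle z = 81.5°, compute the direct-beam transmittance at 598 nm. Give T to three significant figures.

sec 81.5° = 6.7655.
τ = 0.0866 × (500/598)⁴ × 6.7655 = 0.0866 × 0.4887 × 6.7655 = 0.2863.
T = exp(−0.2863) = 0.7510.

0.751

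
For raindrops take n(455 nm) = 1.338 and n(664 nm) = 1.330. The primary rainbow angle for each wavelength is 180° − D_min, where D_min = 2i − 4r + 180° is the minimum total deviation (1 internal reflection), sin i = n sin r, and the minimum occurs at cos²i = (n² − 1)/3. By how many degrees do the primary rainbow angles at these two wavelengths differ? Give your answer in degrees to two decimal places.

At 455 nm (n = 1.338): cos²i = 0.26341 → i = 59.120°, r = 39.899°, D_min = 138.643°, rainbow angle = 41.357°.
At 664 nm (n = 1.330): cos²i = 0.25630 → i = 59.585°, r = 40.422°, D_min = 137.484°, rainbow angle = 42.516°.
Angular width = |41.357° − 42.516°| = 1.160°.

1.16°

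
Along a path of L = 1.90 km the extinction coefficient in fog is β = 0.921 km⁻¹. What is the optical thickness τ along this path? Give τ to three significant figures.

τ = β·L = 0.921 × 1.90 = 1.7499.

1.75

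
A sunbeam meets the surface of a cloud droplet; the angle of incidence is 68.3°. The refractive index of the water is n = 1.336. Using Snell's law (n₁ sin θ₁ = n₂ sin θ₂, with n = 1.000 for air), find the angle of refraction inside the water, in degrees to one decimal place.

44.1°

Snell: sin θ_r = sin θ_i / n = sin 68.3° / 1.336 = 0.9291 / 1.336 = 0.6955.
θ_r = arcsin(0.6955) = 44.06°.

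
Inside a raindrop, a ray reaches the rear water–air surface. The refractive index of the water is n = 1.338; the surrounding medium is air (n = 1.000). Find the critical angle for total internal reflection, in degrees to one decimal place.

sin θ_c = n_air / n = 1.000 / 1.338 = 0.7474.
θ_c = arcsin(0.7474) = 48.36°.

48.4°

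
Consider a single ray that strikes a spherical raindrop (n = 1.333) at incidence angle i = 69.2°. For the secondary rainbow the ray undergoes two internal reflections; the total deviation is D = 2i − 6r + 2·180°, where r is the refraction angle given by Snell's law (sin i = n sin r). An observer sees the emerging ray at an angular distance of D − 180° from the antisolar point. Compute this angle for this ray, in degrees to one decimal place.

51.2°

sin r = sin 69.2° / 1.333 = 0.9348/1.333 = 0.7013; r = 44.53°.
D = 2·69.2° − 6·44.53° + 2·180° = 138.40° − 267.19° + 360° = 231.21°.
Angle from antisolar point = D − 180° = 51.21°.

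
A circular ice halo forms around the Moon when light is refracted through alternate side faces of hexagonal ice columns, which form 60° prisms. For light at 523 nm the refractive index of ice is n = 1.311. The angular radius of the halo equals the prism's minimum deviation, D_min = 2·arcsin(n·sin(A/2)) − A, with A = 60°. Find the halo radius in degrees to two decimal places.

n·sin(A/2) = 1.311 × sin 30° = 1.311 × 0.5000 = 0.6555.
D_min = 2·arcsin(0.6555) − 60° = 2 × 40.958° − 60° = 21.915°.

21.92°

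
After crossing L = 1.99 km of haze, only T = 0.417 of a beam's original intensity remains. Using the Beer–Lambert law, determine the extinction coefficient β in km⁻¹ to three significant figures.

Beer–Lambert: T = exp(−βL) ⇒ β = −ln(T)/L = −ln(0.417)/1.99 = 0.8747/1.99 = 0.4395 km⁻¹.

0.440 km⁻¹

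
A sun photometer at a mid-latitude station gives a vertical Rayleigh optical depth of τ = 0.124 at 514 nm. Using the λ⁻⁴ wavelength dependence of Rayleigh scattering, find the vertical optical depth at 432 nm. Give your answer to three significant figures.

τ(432 nm) = τ(514 nm) × (514/432)⁴ = 0.124 × (1.1898)⁴ = 0.124 × 2.0041 = 0.2485.

0.249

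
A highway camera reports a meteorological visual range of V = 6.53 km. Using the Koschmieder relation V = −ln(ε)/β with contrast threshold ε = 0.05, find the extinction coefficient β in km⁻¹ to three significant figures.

0.459 km⁻¹

β = −ln(0.05) / V = 2.996 / 6.53 = 0.4588 km⁻¹.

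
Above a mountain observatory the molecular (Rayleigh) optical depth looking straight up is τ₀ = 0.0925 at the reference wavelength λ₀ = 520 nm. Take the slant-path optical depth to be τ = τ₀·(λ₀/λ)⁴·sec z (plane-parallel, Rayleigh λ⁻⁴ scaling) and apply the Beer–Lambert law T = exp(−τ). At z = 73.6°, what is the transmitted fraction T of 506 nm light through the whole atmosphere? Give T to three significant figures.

sec 73.6° = 3.5418.
τ = 0.0925 × (520/506)⁴ × 3.5418 = 0.0925 × 1.1154 × 3.5418 = 0.3654.
T = exp(−0.3654) = 0.6939.

0.694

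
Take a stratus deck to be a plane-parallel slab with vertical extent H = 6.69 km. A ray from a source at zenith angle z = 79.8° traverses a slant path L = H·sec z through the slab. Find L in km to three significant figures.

sec z = 1/cos 79.8° = 5.6470.
L = 6.69 × 5.6470 = 37.779 km.

37.8 km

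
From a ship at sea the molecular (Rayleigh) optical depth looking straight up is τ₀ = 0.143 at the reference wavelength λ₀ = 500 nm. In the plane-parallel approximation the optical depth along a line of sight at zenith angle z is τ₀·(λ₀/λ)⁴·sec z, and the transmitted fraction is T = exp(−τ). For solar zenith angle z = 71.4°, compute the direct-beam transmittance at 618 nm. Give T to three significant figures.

sec 71.4° = 3.1352.
τ = 0.143 × (500/618)⁴ × 3.1352 = 0.143 × 0.4285 × 3.1352 = 0.1921.
T = exp(−0.1921) = 0.8252.

0.825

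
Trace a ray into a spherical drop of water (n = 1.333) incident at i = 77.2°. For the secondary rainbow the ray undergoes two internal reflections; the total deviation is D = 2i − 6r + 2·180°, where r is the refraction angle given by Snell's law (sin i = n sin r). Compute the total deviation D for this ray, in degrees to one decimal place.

sin r = sin 77.2° / 1.333 = 0.9751/1.333 = 0.7315; r = 47.02°.
D = 2·77.2° − 6·47.02° + 2·180° = 154.40° − 282.10° + 360° = 232.30°.

232.3°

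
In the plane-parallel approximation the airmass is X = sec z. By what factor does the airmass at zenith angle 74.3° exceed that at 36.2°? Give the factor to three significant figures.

X(74.3°)/X(36.2°) = sec 74.3° / sec 36.2° = cos 36.2° / cos 74.3° = 0.8070/0.2706 = 2.9821.

2.98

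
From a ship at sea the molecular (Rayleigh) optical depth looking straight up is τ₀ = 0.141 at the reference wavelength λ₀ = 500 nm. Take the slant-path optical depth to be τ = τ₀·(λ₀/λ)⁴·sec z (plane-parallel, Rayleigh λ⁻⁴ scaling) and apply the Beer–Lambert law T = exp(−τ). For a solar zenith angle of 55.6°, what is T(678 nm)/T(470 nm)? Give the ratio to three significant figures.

Airmass: sec 55.6° = 1.7700.
τ(678 nm) = 0.141 × (500/678)⁴ × 1.7700 = 0.141 × 0.2958 × 1.7700 = 0.0738.
τ(470 nm) = 0.141 × (500/470)⁴ × 1.7700 = 0.141 × 1.2808 × 1.7700 = 0.3197.
T(678)/T(470) = exp(τ_B − τ_A) = exp(0.2458) = 1.2787.

1.28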